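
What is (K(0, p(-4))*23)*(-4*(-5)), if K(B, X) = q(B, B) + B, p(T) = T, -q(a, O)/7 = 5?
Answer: -16100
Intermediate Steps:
q(a, O) = -35 (q(a, O) = -7*5 = -35)
K(B, X) = -35 + B
(K(0, p(-4))*23)*(-4*(-5)) = ((-35 + 0)*23)*(-4*(-5)) = -35*23*20 = -805*20 = -16100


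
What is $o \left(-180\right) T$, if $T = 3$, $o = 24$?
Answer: $-12960$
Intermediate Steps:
$o \left(-180\right) T = 24 \left(-180\right) 3 = \left(-4320\right) 3 = -12960$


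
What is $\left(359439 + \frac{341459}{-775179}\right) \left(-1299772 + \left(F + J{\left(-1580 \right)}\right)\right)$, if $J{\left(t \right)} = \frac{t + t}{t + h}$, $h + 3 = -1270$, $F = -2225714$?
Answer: $- \frac{2802510791933916178556}{2211585687} \approx -1.2672 \cdot 10^{12}$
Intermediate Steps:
$h = -1273$ ($h = -3 - 1270 = -1273$)
$J{\left(t \right)} = \frac{2 t}{-1273 + t}$ ($J{\left(t \right)} = \frac{t + t}{t - 1273} = \frac{2 t}{-1273 + t}$)
$\left(359439 + \frac{341459}{-775179}\right) \left(-1299772 + \left(F + J{\left(-1580 \right)}\right)\right) = \left(359439 + \frac{341459}{-775179}\right) \left(-1299772 - \left(2225714 + \frac{3160}{-1273 - 1580}\right)\right) = \left(359439 + 341459 \left(- \frac{1}{775179}\right)\right) \left(-1299772 - \left(2225714 + \frac{3160}{-2853}\right)\right) = \left(359439 - \frac{341459}{775179}\right) \left(-1299772 - \left(2225714 + 3160 \left(- \frac{1}{2853}\right)\right)\right) = \frac{278629223122 \left(-1299772 + \left(-2225714 + \frac{3160}{2853}\right)\right)}{775179} = \frac{278629223122 \left(-1299772 - \frac{6349958882}{2853}\right)}{775179} = \frac{278629223122}{775179} \left(- \frac{10058208398}{2853}\right) = - \frac{2802510791933916178556}{2211585687}$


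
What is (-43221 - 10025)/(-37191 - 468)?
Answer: 53246/37659 ≈ 1.4139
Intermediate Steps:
(-43221 - 10025)/(-37191 - 468) = -53246/(-37659) = -53246*(-1/37659) = 53246/37659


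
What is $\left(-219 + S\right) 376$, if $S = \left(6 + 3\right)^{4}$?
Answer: $2384592$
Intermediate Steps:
$S = 6561$ ($S = 9^{4} = 6561$)
$\left(-219 + S\right) 376 = \left(-219 + 6561\right) 376 = 6342 \cdot 376 = 2384592$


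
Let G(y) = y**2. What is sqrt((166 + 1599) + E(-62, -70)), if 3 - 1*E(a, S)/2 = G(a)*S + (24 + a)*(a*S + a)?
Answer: sqrt(865059) ≈ 930.09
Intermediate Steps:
E(a, S) = 6 - 2*S*a**2 - 2*(24 + a)*(a + S*a) (E(a, S) = 6 - 2*(a**2*S + (24 + a)*(a*S + a)) = 6 - 2*(S*a**2 + (24 + a)*(S*a + a)) = 6 - 2*(S*a**2 + (24 + a)*(a + S*a)) = 6 + (-2*S*a**2 - 2*(24 + a)*(a + S*a)) = 6 - 2*S*a**2 - 2*(24 + a)*(a + S*a))
sqrt((166 + 1599) + E(-62, -70)) = sqrt((166 + 1599) + (6 - 48*(-62) - 2*(-62)**2 - 48*(-70)*(-62) - 4*(-70)*(-62)**2)) = sqrt(1765 + (6 + 2976 - 2*3844 - 208320 - 4*(-70)*3844)) = sqrt(1765 + (6 + 2976 - 7688 - 208320 + 1076320)) = sqrt(1765 + 863294) = sqrt(865059)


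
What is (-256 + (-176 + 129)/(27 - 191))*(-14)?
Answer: 293559/82 ≈ 3580.0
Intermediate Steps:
(-256 + (-176 + 129)/(27 - 191))*(-14) = (-256 - 47/(-164))*(-14) = (-256 - 47*(-1/164))*(-14) = (-256 + 47/164)*(-14) = -41937/164*(-14) = 293559/82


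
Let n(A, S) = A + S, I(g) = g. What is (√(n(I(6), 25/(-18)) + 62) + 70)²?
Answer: (420 + √2398)²/36 ≈ 6109.2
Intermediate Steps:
(√(n(I(6), 25/(-18)) + 62) + 70)² = (√((6 + 25/(-18)) + 62) + 70)² = (√((6 + 25*(-1/18)) + 62) + 70)² = (√((6 - 25/18) + 62) + 70)² = (√(83/18 + 62) + 70)² = (√(1199/18) + 70)² = (√2398/6 + 70)² = (70 + √2398/6)²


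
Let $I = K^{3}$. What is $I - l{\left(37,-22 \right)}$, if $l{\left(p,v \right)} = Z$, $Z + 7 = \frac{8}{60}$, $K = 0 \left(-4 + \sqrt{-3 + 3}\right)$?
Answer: $\frac{103}{15} \approx 6.8667$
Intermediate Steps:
$K = 0$ ($K = 0 \left(-4 + \sqrt{0}\right) = 0 \left(-4 + 0\right) = 0 \left(-4\right) = 0$)
$Z = - \frac{103}{15}$ ($Z = -7 + \frac{8}{60} = -7 + 8 \cdot \frac{1}{60} = -7 + \frac{2}{15} = - \frac{103}{15} \approx -6.8667$)
$l{\left(p,v \right)} = - \frac{103}{15}$
$I = 0$ ($I = 0^{3} = 0$)
$I - l{\left(37,-22 \right)} = 0 - - \frac{103}{15} = 0 + \frac{103}{15} = \frac{103}{15}$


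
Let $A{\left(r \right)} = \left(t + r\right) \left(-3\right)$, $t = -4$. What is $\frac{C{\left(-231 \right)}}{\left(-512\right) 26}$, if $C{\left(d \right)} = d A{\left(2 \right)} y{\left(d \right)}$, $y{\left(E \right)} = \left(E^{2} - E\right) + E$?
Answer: $\frac{36979173}{6656} \approx 5555.8$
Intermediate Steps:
$A{\left(r \right)} = 12 - 3 r$ ($A{\left(r \right)} = \left(-4 + r\right) \left(-3\right) = 12 - 3 r$)
$y{\left(E \right)} = E^{2}$
$C{\left(d \right)} = 6 d^{3}$ ($C{\left(d \right)} = d \left(12 - 6\right) d^{2} = d 6 d^{2} = 6 d d^{2} = 6 d^{3}$)
$\frac{C{\left(-231 \right)}}{\left(-512\right) 26} = \frac{6 \left(-231\right)^{3}}{\left(-512\right) 26} = \frac{6 \left(-12326391\right)}{-13312} = \left(-73958346\right) \left(- \frac{1}{13312}\right) = \frac{36979173}{6656}$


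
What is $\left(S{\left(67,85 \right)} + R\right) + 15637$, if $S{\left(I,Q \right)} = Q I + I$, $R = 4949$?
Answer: $26348$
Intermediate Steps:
$S{\left(I,Q \right)} = I + I Q$ ($S{\left(I,Q \right)} = I Q + I = I + I Q$)
$\left(S{\left(67,85 \right)} + R\right) + 15637 = \left(67 \left(1 + 85\right) + 4949\right) + 15637 = \left(67 \cdot 86 + 4949\right) + 15637 = \left(5762 + 4949\right) + 15637 = 10711 + 15637 = 26348$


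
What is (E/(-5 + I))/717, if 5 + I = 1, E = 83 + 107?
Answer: -190/6453 ≈ -0.029444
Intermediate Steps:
E = 190
I = -4 (I = -5 + 1 = -4)
(E/(-5 + I))/717 = (190/(-5 - 4))/717 = (190/(-9))*(1/717) = -⅑*190*(1/717) = -190/9*1/717 = -190/6453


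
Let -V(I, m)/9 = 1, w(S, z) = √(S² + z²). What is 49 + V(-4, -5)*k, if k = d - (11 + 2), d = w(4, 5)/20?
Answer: 166 - 9*√41/20 ≈ 163.12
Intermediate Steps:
d = √41/20 (d = √(4² + 5²)/20 = √(16 + 25)*(1/20) = √41*(1/20) = √41/20 ≈ 0.32016)
V(I, m) = -9 (V(I, m) = -9*1 = -9)
k = -13 + √41/20 (k = √41/20 - (11 + 2) = √41/20 - 1*13 = √41/20 - 13 = -13 + √41/20 ≈ -12.680)
49 + V(-4, -5)*k = 49 - 9*(-13 + √41/20) = 49 + (117 - 9*√41/20) = 166 - 9*√41/20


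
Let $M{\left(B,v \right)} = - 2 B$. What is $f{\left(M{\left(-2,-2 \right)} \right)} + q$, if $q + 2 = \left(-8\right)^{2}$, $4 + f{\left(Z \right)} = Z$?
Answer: $62$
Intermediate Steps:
$f{\left(Z \right)} = -4 + Z$
$q = 62$ ($q = -2 + \left(-8\right)^{2} = -2 + 64 = 62$)
$f{\left(M{\left(-2,-2 \right)} \right)} + q = \left(-4 - -4\right) + 62 = \left(-4 + 4\right) + 62 = 0 + 62 = 62$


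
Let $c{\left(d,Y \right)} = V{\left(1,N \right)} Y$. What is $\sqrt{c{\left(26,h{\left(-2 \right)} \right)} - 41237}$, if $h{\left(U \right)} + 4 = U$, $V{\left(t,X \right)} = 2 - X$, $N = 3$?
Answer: $i \sqrt{41231} \approx 203.05 i$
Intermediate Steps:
$h{\left(U \right)} = -4 + U$
$c{\left(d,Y \right)} = - Y$ ($c{\left(d,Y \right)} = \left(2 - 3\right) Y = - Y$)
$\sqrt{c{\left(26,h{\left(-2 \right)} \right)} - 41237} = \sqrt{- (-4 - 2) - 41237} = \sqrt{\left(-1\right) \left(-6\right) - 41237} = \sqrt{6 - 41237} = \sqrt{-41231} = i \sqrt{41231}$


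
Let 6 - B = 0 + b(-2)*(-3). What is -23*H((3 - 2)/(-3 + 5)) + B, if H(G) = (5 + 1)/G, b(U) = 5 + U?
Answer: -261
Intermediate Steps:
H(G) = 6/G
B = 15 (B = 6 - (0 + (5 - 2)*(-3)) = 6 - (0 + 3*(-3)) = 6 - (0 - 9) = 6 - 1*(-9) = 6 + 9 = 15)
-23*H((3 - 2)/(-3 + 5)) + B = -138/((3 - 2)/(-3 + 5)) + 15 = -138/(1/2) + 15 = -138/(1*(½)) + 15 = -138/½ + 15 = -138*2 + 15 = -23*12 + 15 = -276 + 15 = -261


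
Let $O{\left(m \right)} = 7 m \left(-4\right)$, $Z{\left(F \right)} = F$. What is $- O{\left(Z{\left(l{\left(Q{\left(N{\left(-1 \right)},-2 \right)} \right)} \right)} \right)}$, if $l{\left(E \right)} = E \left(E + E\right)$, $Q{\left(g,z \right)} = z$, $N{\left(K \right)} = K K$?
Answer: $224$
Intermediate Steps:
$N{\left(K \right)} = K^{2}$
$l{\left(E \right)} = 2 E^{2}$ ($l{\left(E \right)} = E 2 E = 2 E^{2}$)
$O{\left(m \right)} = - 28 m$
$- O{\left(Z{\left(l{\left(Q{\left(N{\left(-1 \right)},-2 \right)} \right)} \right)} \right)} = - \left(-28\right) 2 \left(-2\right)^{2} = - \left(-28\right) 2 \cdot 4 = - \left(-28\right) 8 = \left(-1\right) \left(-224\right) = 224$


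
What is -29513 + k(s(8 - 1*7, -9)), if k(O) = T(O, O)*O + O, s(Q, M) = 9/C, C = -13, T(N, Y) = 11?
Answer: -383777/13 ≈ -29521.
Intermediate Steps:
s(Q, M) = -9/13 (s(Q, M) = 9/(-13) = 9*(-1/13) = -9/13)
k(O) = 12*O (k(O) = 11*O + O = 12*O)
-29513 + k(s(8 - 1*7, -9)) = -29513 + 12*(-9/13) = -29513 - 108/13 = -383777/13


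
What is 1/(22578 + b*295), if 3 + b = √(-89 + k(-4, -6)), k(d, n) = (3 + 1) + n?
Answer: 3099/68357932 - 295*I*√91/478505524 ≈ 4.5335e-5 - 5.8811e-6*I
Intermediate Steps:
k(d, n) = 4 + n
b = -3 + I*√91 (b = -3 + √(-89 + (4 - 6)) = -3 + √(-89 - 2) = -3 + √(-91) = -3 + I*√91 ≈ -3.0 + 9.5394*I)
1/(22578 + b*295) = 1/(22578 + (-3 + I*√91)*295) = 1/(22578 + (-885 + 295*I*√91)) = 1/(21693 + 295*I*√91)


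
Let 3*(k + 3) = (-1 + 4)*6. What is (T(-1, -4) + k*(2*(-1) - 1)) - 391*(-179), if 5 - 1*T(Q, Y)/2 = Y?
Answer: 69998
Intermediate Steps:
T(Q, Y) = 10 - 2*Y
k = 3 (k = -3 + ((-1 + 4)*6)/3 = -3 + (3*6)/3 = -3 + (⅓)*18 = -3 + 6 = 3)
(T(-1, -4) + k*(2*(-1) - 1)) - 391*(-179) = ((10 - 2*(-4)) + 3*(2*(-1) - 1)) - 391*(-179) = ((10 + 8) + 3*(-2 - 1)) + 69989 = (18 + 3*(-3)) + 69989 = (18 - 9) + 69989 = 9 + 69989 = 69998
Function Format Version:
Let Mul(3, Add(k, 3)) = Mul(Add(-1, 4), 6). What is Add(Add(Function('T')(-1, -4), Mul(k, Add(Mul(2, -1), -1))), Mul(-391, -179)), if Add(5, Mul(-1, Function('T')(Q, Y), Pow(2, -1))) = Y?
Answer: 69998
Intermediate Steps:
Function('T')(Q, Y) = Add(10, Mul(-2, Y))
k = 3 (k = Add(-3, Mul(Rational(1, 3), Mul(Add(-1, 4), 6))) = Add(-3, Mul(Rational(1, 3), Mul(3, 6))) = Add(-3, Mul(Rational(1, 3), 18)) = Add(-3, 6) = 3)
Add(Add(Function('T')(-1, -4), Mul(k, Add(Mul(2, -1), -1))), Mul(-391, -179)) = Add(Add(Add(10, Mul(-2, -4)), Mul(3, Add(Mul(2, -1), -1))), Mul(-391, -179)) = Add(Add(Add(10, 8), Mul(3, Add(-2, -1))), 69989) = Add(Add(18, Mul(3, -3)), 69989) = Add(Add(18, -9), 69989) = Add(9, 69989) = 69998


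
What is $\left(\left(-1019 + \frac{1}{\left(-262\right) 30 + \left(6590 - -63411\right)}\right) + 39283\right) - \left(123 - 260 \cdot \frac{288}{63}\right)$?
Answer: $\frac{17107852294}{434987} \approx 39330.0$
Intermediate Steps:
$\left(\left(-1019 + \frac{1}{\left(-262\right) 30 + \left(6590 - -63411\right)}\right) + 39283\right) - \left(123 - 260 \cdot \frac{288}{63}\right) = \left(\left(-1019 + \frac{1}{-7860 + \left(6590 + 63411\right)}\right) + 39283\right) - \left(123 - 260 \cdot 288 \cdot \frac{1}{63}\right) = \left(\left(-1019 + \frac{1}{-7860 + 70001}\right) + 39283\right) - \left(123 - \frac{8320}{7}\right) = \left(\left(-1019 + \frac{1}{62141}\right) + 39283\right) - \left(123 - \frac{8320}{7}\right) = \left(\left(-1019 + \frac{1}{62141}\right) + 39283\right) - - \frac{7459}{7} = \left(- \frac{63321678}{62141} + 39283\right) + \frac{7459}{7} = \frac{2377763225}{62141} + \frac{7459}{7} = \frac{17107852294}{434987}$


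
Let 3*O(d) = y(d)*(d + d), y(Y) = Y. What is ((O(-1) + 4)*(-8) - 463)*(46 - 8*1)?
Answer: -57038/3 ≈ -19013.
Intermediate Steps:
O(d) = 2*d²/3 (O(d) = (d*(d + d))/3 = (d*(2*d))/3 = (2*d²)/3 = 2*d²/3)
((O(-1) + 4)*(-8) - 463)*(46 - 8*1) = (((⅔)*(-1)² + 4)*(-8) - 463)*(46 - 8*1) = (((⅔)*1 + 4)*(-8) - 463)*(46 - 8) = ((⅔ + 4)*(-8) - 463)*38 = ((14/3)*(-8) - 463)*38 = (-112/3 - 463)*38 = -1501/3*38 = -57038/3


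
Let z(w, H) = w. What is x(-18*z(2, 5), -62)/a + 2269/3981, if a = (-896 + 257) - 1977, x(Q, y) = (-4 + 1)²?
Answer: 1966625/3471432 ≈ 0.56652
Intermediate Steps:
x(Q, y) = 9 (x(Q, y) = (-3)² = 9)
a = -2616 (a = -639 - 1977 = -2616)
x(-18*z(2, 5), -62)/a + 2269/3981 = 9/(-2616) + 2269/3981 = 9*(-1/2616) + 2269*(1/3981) = -3/872 + 2269/3981 = 1966625/3471432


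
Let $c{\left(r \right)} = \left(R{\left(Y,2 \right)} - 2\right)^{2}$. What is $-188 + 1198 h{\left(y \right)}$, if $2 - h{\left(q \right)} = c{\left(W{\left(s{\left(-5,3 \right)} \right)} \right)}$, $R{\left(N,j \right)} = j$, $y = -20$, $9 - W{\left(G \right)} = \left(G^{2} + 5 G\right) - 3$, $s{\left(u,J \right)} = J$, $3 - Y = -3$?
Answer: $2208$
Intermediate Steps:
$Y = 6$ ($Y = 3 - -3 = 3 + 3 = 6$)
$W{\left(G \right)} = 12 - G^{2} - 5 G$ ($W{\left(G \right)} = 9 - \left(\left(G^{2} + 5 G\right) - 3\right) = 9 - \left(-3 + G^{2} + 5 G\right) = 12 - G^{2} - 5 G$)
$c{\left(r \right)} = 0$ ($c{\left(r \right)} = \left(2 - 2\right)^{2} = 0^{2} = 0$)
$h{\left(q \right)} = 2$ ($h{\left(q \right)} = 2 - 0 = 2 + 0 = 2$)
$-188 + 1198 h{\left(y \right)} = -188 + 1198 \cdot 2 = -188 + 2396 = 2208$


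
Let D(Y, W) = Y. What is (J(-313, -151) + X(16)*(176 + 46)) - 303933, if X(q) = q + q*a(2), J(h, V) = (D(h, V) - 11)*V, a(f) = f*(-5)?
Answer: -286977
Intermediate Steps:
a(f) = -5*f
J(h, V) = V*(-11 + h) (J(h, V) = (h - 11)*V = (-11 + h)*V = V*(-11 + h))
X(q) = -9*q (X(q) = q + q*(-5*2) = q + q*(-10) = q - 10*q = -9*q)
(J(-313, -151) + X(16)*(176 + 46)) - 303933 = (-151*(-11 - 313) + (-9*16)*(176 + 46)) - 303933 = (-151*(-324) - 144*222) - 303933 = (48924 - 31968) - 303933 = 16956 - 303933 = -286977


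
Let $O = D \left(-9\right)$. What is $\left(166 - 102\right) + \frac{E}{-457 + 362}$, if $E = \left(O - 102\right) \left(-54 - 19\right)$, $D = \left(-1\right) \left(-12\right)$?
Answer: $- \frac{1850}{19} \approx -97.368$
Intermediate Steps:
$D = 12$
$O = -108$ ($O = 12 \left(-9\right) = -108$)
$E = 15330$ ($E = \left(-108 - 102\right) \left(-54 - 19\right) = \left(-210\right) \left(-73\right) = 15330$)
$\left(166 - 102\right) + \frac{E}{-457 + 362} = \left(166 - 102\right) + \frac{1}{-457 + 362} \cdot 15330 = 64 + \frac{1}{-95} \cdot 15330 = 64 - \frac{3066}{19} = - \frac{1850}{19}$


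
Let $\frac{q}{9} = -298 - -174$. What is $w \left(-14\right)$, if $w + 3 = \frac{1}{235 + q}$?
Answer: $\frac{37016}{881} \approx 42.016$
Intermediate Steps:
$q = -1116$ ($q = 9 \left(-298 - -174\right) = 9 \left(-298 + 174\right) = 9 \left(-124\right) = -1116$)
$w = - \frac{2644}{881}$ ($w = -3 + \frac{1}{235 - 1116} = -3 + \frac{1}{-881} = -3 - \frac{1}{881} = - \frac{2644}{881} \approx -3.0011$)
$w \left(-14\right) = \left(- \frac{2644}{881}\right) \left(-14\right) = \frac{37016}{881}$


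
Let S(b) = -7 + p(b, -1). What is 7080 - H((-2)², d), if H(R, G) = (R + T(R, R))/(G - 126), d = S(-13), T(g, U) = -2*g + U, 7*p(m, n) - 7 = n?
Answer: 7080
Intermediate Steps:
p(m, n) = 1 + n/7
T(g, U) = U - 2*g
S(b) = -43/7 (S(b) = -7 + (1 + (⅐)*(-1)) = -7 + (1 - ⅐) = -7 + 6/7 = -43/7)
d = -43/7 ≈ -6.1429
H(R, G) = 0 (H(R, G) = (R + (R - 2*R))/(G - 126) = (R - R)/(-126 + G) = 0/(-126 + G) = 0)
7080 - H((-2)², d) = 7080 - 1*0 = 7080 + 0 = 7080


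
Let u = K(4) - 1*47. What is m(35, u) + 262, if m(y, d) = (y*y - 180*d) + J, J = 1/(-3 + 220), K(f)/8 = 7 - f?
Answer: 1221060/217 ≈ 5627.0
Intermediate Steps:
K(f) = 56 - 8*f (K(f) = 8*(7 - f) = 56 - 8*f)
u = -23 (u = (56 - 8*4) - 1*47 = (56 - 32) - 47 = 24 - 47 = -23)
J = 1/217 ≈ 0.0046083
m(y, d) = 1/217 + y² - 180*d (m(y, d) = (y*y - 180*d) + 1/217 = (y² - 180*d) + 1/217 = 1/217 + y² - 180*d)
m(35, u) + 262 = (1/217 + 35² - 180*(-23)) + 262 = (1/217 + 1225 + 4140) + 262 = 1164206/217 + 262 = 1221060/217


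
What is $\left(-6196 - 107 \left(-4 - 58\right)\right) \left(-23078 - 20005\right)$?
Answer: $-18870354$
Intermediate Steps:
$\left(-6196 - 107 \left(-4 - 58\right)\right) \left(-23078 - 20005\right) = \left(-6196 - -6634\right) \left(-43083\right) = \left(-6196 + 6634\right) \left(-43083\right) = 438 \left(-43083\right) = -18870354$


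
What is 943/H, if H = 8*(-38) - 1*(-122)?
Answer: -943/182 ≈ -5.1813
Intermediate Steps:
H = -182 (H = -304 + 122 = -182)
943/H = 943/(-182) = 943*(-1/182) = -943/182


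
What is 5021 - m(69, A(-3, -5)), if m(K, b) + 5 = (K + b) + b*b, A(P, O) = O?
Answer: 4937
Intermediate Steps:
m(K, b) = -5 + K + b + b**2 (m(K, b) = -5 + ((K + b) + b*b) = -5 + ((K + b) + b**2) = -5 + (K + b + b**2) = -5 + K + b + b**2)
5021 - m(69, A(-3, -5)) = 5021 - (-5 + 69 - 5 + (-5)**2) = 5021 - (-5 + 69 - 5 + 25) = 5021 - 1*84 = 5021 - 84 = 4937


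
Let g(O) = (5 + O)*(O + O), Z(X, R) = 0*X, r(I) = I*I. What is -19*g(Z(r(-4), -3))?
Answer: 0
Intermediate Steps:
r(I) = I²
Z(X, R) = 0
g(O) = 2*O*(5 + O) (g(O) = (5 + O)*(2*O) = 2*O*(5 + O))
-19*g(Z(r(-4), -3)) = -38*0*(5 + 0) = -38*0*5 = -19*0 = 0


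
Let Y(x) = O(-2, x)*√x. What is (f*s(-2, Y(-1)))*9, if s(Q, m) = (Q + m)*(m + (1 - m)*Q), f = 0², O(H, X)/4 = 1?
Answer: 0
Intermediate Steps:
O(H, X) = 4 (O(H, X) = 4*1 = 4)
f = 0
Y(x) = 4*√x
s(Q, m) = (Q + m)*(m + Q*(1 - m))
(f*s(-2, Y(-1)))*9 = (0*((-2)² + (4*√(-1))² - 1*(-2)*(4*√(-1))² - 1*4*√(-1)*(-2)² + 2*(-2)*(4*√(-1))))*9 = (0*(4 + (4*I)² - 1*(-2)*(4*I)² - 1*4*I*4 + 2*(-2)*(4*I)))*9 = (0*(4 - 16 - 1*(-2)*(-16) - 16*I - 16*I))*9 = (0*(4 - 16 - 32 - 16*I - 16*I))*9 = (0*(-44 - 32*I))*9 = 0*9 = 0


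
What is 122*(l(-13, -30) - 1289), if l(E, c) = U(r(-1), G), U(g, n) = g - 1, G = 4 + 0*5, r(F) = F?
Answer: -157502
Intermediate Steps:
G = 4 (G = 4 + 0 = 4)
U(g, n) = -1 + g
l(E, c) = -2 (l(E, c) = -1 - 1 = -2)
122*(l(-13, -30) - 1289) = 122*(-2 - 1289) = 122*(-1291) = -157502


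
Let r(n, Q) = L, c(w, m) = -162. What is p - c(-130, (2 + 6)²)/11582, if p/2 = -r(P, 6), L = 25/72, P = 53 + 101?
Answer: -141859/208476 ≈ -0.68046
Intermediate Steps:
P = 154
L = 25/72 (L = 25*(1/72) = 25/72 ≈ 0.34722)
r(n, Q) = 25/72
p = -25/36 (p = 2*(-1*25/72) = 2*(-25/72) = -25/36 ≈ -0.69444)
p - c(-130, (2 + 6)²)/11582 = -25/36 - (-162)/11582 = -25/36 - 1*(-81/5791) = -25/36 + 81/5791 = -141859/208476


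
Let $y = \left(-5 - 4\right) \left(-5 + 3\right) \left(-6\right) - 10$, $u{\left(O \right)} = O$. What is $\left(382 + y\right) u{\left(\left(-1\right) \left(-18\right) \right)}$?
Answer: $4752$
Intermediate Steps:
$y = -118$ ($y = \left(-9\right) \left(-2\right) \left(-6\right) - 10 = 18 \left(-6\right) - 10 = -108 - 10 = -118$)
$\left(382 + y\right) u{\left(\left(-1\right) \left(-18\right) \right)} = \left(382 - 118\right) \left(\left(-1\right) \left(-18\right)\right) = 264 \cdot 18 = 4752$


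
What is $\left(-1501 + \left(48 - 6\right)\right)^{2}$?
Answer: $2128681$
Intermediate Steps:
$\left(-1501 + \left(48 - 6\right)\right)^{2} = \left(-1501 + 42\right)^{2} = \left(-1459\right)^{2} = 2128681$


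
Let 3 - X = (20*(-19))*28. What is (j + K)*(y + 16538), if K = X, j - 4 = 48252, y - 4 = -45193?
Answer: -1687515249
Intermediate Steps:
y = -45189 (y = 4 - 45193 = -45189)
j = 48256 (j = 4 + 48252 = 48256)
X = 10643 (X = 3 - 20*(-19)*28 = 3 - (-380)*28 = 3 - 1*(-10640) = 3 + 10640 = 10643)
K = 10643
(j + K)*(y + 16538) = (48256 + 10643)*(-45189 + 16538) = 58899*(-28651) = -1687515249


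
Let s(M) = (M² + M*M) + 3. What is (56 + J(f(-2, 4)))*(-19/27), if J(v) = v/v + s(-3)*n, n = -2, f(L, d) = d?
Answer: -95/9 ≈ -10.556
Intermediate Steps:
s(M) = 3 + 2*M² (s(M) = (M² + M²) + 3 = 2*M² + 3 = 3 + 2*M²)
J(v) = -41 (J(v) = v/v + (3 + 2*(-3)²)*(-2) = 1 + (3 + 2*9)*(-2) = 1 + (3 + 18)*(-2) = 1 + 21*(-2) = 1 - 42 = -41)
(56 + J(f(-2, 4)))*(-19/27) = (56 - 41)*(-19/27) = 15*(-19*1/27) = 15*(-19/27) = -95/9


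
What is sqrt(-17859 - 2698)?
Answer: I*sqrt(20557) ≈ 143.38*I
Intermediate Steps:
sqrt(-17859 - 2698) = sqrt(-20557) = I*sqrt(20557)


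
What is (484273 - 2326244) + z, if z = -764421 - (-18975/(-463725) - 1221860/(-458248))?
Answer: -1846205406393913/708336846 ≈ -2.6064e+6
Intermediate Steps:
z = -541469477830447/708336846 (z = -764421 - (-18975*(-1/463725) - 1221860*(-1/458248)) = -764421 - (253/6183 + 305465/114562) = -764421 - 1*1917674281/708336846 = -764421 - 1917674281/708336846 = -541469477830447/708336846 ≈ -7.6442e+5)
(484273 - 2326244) + z = (484273 - 2326244) - 541469477830447/708336846 = -1841971 - 541469477830447/708336846 = -1846205406393913/708336846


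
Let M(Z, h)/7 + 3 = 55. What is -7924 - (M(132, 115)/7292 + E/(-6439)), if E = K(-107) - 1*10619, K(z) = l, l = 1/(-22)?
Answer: -2046752617731/258242534 ≈ -7925.7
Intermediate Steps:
l = -1/22 ≈ -0.045455
K(z) = -1/22
M(Z, h) = 364 (M(Z, h) = -21 + 7*55 = -21 + 385 = 364)
E = -233619/22 (E = -1/22 - 1*10619 = -1/22 - 10619 = -233619/22 ≈ -10619.)
-7924 - (M(132, 115)/7292 + E/(-6439)) = -7924 - (364/7292 - 233619/22/(-6439)) = -7924 - (364*(1/7292) - 233619/22*(-1/6439)) = -7924 - (91/1823 + 233619/141658) = -7924 - 1*438778315/258242534 = -7924 - 438778315/258242534 = -2046752617731/258242534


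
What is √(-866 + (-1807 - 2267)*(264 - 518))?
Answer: √1033930 ≈ 1016.8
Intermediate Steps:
√(-866 + (-1807 - 2267)*(264 - 518)) = √(-866 - 4074*(-254)) = √(-866 + 1034796) = √1033930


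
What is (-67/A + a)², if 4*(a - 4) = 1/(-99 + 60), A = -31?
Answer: 885955225/23386896 ≈ 37.883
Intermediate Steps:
a = 623/156 (a = 4 + 1/(4*(-99 + 60)) = 4 + (¼)/(-39) = 4 + (¼)*(-1/39) = 4 - 1/156 = 623/156 ≈ 3.9936)
(-67/A + a)² = (-67/(-31) + 623/156)² = (-67*(-1/31) + 623/156)² = (67/31 + 623/156)² = (29765/4836)² = 885955225/23386896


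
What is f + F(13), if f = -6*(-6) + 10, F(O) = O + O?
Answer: 72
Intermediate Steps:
F(O) = 2*O
f = 46 (f = 36 + 10 = 46)
f + F(13) = 46 + 2*13 = 46 + 26 = 72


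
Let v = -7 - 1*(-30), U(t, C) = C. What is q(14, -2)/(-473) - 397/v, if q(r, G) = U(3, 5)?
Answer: -187896/10879 ≈ -17.271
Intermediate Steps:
v = 23 (v = -7 + 30 = 23)
q(r, G) = 5
q(14, -2)/(-473) - 397/v = 5/(-473) - 397/23 = 5*(-1/473) - 397*1/23 = -5/473 - 397/23 = -187896/10879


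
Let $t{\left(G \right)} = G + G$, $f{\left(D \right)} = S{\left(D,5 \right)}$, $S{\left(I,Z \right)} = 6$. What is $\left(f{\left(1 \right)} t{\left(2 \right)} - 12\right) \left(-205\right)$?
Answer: $-2460$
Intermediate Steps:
$f{\left(D \right)} = 6$
$t{\left(G \right)} = 2 G$
$\left(f{\left(1 \right)} t{\left(2 \right)} - 12\right) \left(-205\right) = \left(6 \cdot 2 \cdot 2 - 12\right) \left(-205\right) = \left(6 \cdot 4 - 12\right) \left(-205\right) = \left(24 - 12\right) \left(-205\right) = 12 \left(-205\right) = -2460$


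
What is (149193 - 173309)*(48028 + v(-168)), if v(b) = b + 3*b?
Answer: -1142037296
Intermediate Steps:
v(b) = 4*b
(149193 - 173309)*(48028 + v(-168)) = (149193 - 173309)*(48028 + 4*(-168)) = -24116*(48028 - 672) = -24116*47356 = -1142037296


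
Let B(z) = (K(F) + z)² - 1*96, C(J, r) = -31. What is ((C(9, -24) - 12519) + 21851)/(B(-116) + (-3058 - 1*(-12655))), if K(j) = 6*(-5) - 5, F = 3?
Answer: 9301/32302 ≈ 0.28794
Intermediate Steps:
K(j) = -35 (K(j) = -30 - 5 = -35)
B(z) = -96 + (-35 + z)² (B(z) = (-35 + z)² - 1*96 = (-35 + z)² - 96 = -96 + (-35 + z)²)
((C(9, -24) - 12519) + 21851)/(B(-116) + (-3058 - 1*(-12655))) = ((-31 - 12519) + 21851)/((-96 + (-35 - 116)²) + (-3058 - 1*(-12655))) = (-12550 + 21851)/((-96 + (-151)²) + (-3058 + 12655)) = 9301/((-96 + 22801) + 9597) = 9301/(22705 + 9597) = 9301/32302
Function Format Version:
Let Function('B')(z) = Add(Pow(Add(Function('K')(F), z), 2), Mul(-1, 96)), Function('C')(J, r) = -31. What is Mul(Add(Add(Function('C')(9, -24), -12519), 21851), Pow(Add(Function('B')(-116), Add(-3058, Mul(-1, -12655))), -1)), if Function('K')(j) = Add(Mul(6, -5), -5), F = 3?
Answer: Rational(9301, 32302) ≈ 0.28794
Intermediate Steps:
Function('K')(j) = -35 (Function('K')(j) = Add(-30, -5) = -35)
Function('B')(z) = Add(-96, Pow(Add(-35, z), 2)) (Function('B')(z) = Add(Pow(Add(-35, z), 2), Mul(-1, 96)) = Add(Pow(Add(-35, z), 2), -96) = Add(-96, Pow(Add(-35, z), 2)))
Mul(Add(Add(Function('C')(9, -24), -12519), 21851), Pow(Add(Function('B')(-116), Add(-3058, Mul(-1, -12655))), -1)) = Mul(Add(Add(-31, -12519), 21851), Pow(Add(Add(-96, Pow(Add(-35, -116), 2)), Add(-3058, Mul(-1, -12655))), -1)) = Mul(Add(-12550, 21851), Pow(Add(Add(-96, Pow(-151, 2)), Add(-3058, 12655)), -1)) = Mul(9301, Pow(Add(Add(-96, 22801), 9597), -1)) = Mul(9301, Pow(Add(22705, 9597), -1)) = Mul(9301, Pow(32302, -1)) = Mul(9301, Rational(1, 32302)) = Rational(9301, 32302)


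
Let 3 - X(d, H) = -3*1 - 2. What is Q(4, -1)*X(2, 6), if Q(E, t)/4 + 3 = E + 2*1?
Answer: 96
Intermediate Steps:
Q(E, t) = -4 + 4*E (Q(E, t) = -12 + 4*(E + 2*1) = -12 + 4*(E + 2) = -12 + 4*(2 + E) = -12 + (8 + 4*E) = -4 + 4*E)
X(d, H) = 8 (X(d, H) = 3 - (-3*1 - 2) = 3 - (-3 - 2) = 3 - 1*(-5) = 3 + 5 = 8)
Q(4, -1)*X(2, 6) = (-4 + 4*4)*8 = (-4 + 16)*8 = 12*8 = 96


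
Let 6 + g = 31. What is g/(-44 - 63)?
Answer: -25/107 ≈ -0.23364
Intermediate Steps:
g = 25 (g = -6 + 31 = 25)
g/(-44 - 63) = 25/(-44 - 63) = 25/(-107) = 25*(-1/107) = -25/107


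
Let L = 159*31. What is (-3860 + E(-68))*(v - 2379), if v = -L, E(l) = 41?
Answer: 27909252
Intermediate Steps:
L = 4929
v = -4929 (v = -1*4929 = -4929)
(-3860 + E(-68))*(v - 2379) = (-3860 + 41)*(-4929 - 2379) = -3819*(-7308) = 27909252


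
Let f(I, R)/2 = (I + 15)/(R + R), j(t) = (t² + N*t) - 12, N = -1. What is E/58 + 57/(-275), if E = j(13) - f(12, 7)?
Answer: 246633/111650 ≈ 2.2090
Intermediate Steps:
j(t) = -12 + t² - t (j(t) = (t² - t) - 12 = -12 + t² - t)
f(I, R) = (15 + I)/R (f(I, R) = 2*((I + 15)/(R + R)) = 2*((15 + I)/((2*R))) = 2*((15 + I)*(1/(2*R))) = 2*((15 + I)/(2*R)) = (15 + I)/R)
E = 981/7 (E = (-12 + 13² - 1*13) - (15 + 12)/7 = (-12 + 169 - 13) - 27/7 = 144 - 1*27/7 = 144 - 27/7 = 981/7 ≈ 140.14)
E/58 + 57/(-275) = (981/7)/58 + 57/(-275) = (981/7)*(1/58) + 57*(-1/275) = 981/406 - 57/275 = 246633/111650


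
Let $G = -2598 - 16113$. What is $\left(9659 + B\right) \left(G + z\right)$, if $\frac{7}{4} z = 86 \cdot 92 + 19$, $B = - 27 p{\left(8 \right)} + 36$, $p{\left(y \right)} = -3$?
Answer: $-138613904$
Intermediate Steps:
$G = -18711$ ($G = -2598 - 16113 = -18711$)
$B = 117$ ($B = \left(-27\right) \left(-3\right) + 36 = 81 + 36 = 117$)
$z = 4532$ ($z = \frac{4 \left(86 \cdot 92 + 19\right)}{7} = \frac{4 \left(7912 + 19\right)}{7} = \frac{4}{7} \cdot 7931 = 4532$)
$\left(9659 + B\right) \left(G + z\right) = \left(9659 + 117\right) \left(-18711 + 4532\right) = 9776 \left(-14179\right) = -138613904$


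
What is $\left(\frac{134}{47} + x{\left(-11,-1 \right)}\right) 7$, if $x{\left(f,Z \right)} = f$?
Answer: $- \frac{2681}{47} \approx -57.043$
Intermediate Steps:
$\left(\frac{134}{47} + x{\left(-11,-1 \right)}\right) 7 = \left(\frac{134}{47} - 11\right) 7 = \left(- \frac{383}{47}\right) 7 = - \frac{2681}{47}$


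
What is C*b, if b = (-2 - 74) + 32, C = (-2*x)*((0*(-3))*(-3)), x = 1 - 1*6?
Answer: 0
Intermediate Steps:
x = -5 (x = 1 - 6 = -5)
C = 0 (C = (-2*(-5))*((0*(-3))*(-3)) = 10*(0*(-3)) = 10*0 = 0)
b = -44 (b = -76 + 32 = -44)
C*b = 0*(-44) = 0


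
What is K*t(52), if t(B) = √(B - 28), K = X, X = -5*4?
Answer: -40*√6 ≈ -97.980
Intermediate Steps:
X = -20
K = -20
t(B) = √(-28 + B)
K*t(52) = -20*√(-28 + 52) = -40*√6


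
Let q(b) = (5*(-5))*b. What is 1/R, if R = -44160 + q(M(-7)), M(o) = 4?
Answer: -1/44260 ≈ -2.2594e-5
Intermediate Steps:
q(b) = -25*b
R = -44260 (R = -44160 - 25*4 = -44160 - 100 = -44260)
1/R = 1/(-44260) = -1/44260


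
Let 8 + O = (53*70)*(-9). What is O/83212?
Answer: -16699/41606 ≈ -0.40136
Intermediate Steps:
O = -33398 (O = -8 + (53*70)*(-9) = -8 + 3710*(-9) = -8 - 33390 = -33398)
O/83212 = -33398/83212 = -33398*1/83212 = -16699/41606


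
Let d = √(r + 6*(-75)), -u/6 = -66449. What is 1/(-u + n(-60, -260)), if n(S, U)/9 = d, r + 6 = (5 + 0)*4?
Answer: -66449/26492823492 - I*√109/8830941164 ≈ -2.5082e-6 - 1.1822e-9*I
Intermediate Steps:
u = 398694 (u = -6*(-66449) = 398694)
r = 14 (r = -6 + (5 + 0)*4 = -6 + 5*4 = -6 + 20 = 14)
d = 2*I*√109 (d = √(14 + 6*(-75)) = √(14 - 450) = √(-436) = 2*I*√109 ≈ 20.881*I)
n(S, U) = 18*I*√109 (n(S, U) = 9*(2*I*√109) = 18*I*√109)
1/(-u + n(-60, -260)) = 1/(-1*398694 + 18*I*√109) = 1/(-398694 + 18*I*√109)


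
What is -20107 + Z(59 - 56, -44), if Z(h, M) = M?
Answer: -20151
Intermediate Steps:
-20107 + Z(59 - 56, -44) = -20107 - 44 = -20151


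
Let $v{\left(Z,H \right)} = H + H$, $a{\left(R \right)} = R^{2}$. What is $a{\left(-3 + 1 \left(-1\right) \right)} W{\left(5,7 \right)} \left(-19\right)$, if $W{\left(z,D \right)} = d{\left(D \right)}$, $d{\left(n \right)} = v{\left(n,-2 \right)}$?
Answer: $1216$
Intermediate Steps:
$v{\left(Z,H \right)} = 2 H$
$d{\left(n \right)} = -4$ ($d{\left(n \right)} = 2 \left(-2\right) = -4$)
$W{\left(z,D \right)} = -4$
$a{\left(-3 + 1 \left(-1\right) \right)} W{\left(5,7 \right)} \left(-19\right) = \left(-3 + 1 \left(-1\right)\right)^{2} \left(-4\right) \left(-19\right) = \left(-3 - 1\right)^{2} \left(-4\right) \left(-19\right) = \left(-4\right)^{2} \left(-4\right) \left(-19\right) = 16 \left(-4\right) \left(-19\right) = \left(-64\right) \left(-19\right) = 1216$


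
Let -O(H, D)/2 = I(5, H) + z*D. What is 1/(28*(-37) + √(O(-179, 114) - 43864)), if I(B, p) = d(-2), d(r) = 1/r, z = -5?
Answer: -1036/1116019 - 3*I*√4747/1116019 ≈ -0.0009283 - 0.00018521*I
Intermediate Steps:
I(B, p) = -½ (I(B, p) = 1/(-2) = -½)
O(H, D) = 1 + 10*D (O(H, D) = -2*(-½ - 5*D) = 1 + 10*D)
1/(28*(-37) + √(O(-179, 114) - 43864)) = 1/(28*(-37) + √((1 + 10*114) - 43864)) = 1/(-1036 + √((1 + 1140) - 43864)) = 1/(-1036 + √(1141 - 43864)) = 1/(-1036 + √(-42723)) = 1/(-1036 + 3*I*√4747)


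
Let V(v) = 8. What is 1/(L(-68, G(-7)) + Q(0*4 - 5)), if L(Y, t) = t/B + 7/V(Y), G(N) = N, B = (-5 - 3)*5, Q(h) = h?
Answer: -20/79 ≈ -0.25316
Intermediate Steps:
B = -40 (B = -8*5 = -40)
L(Y, t) = 7/8 - t/40 (L(Y, t) = t/(-40) + 7/8 = t*(-1/40) + 7*(⅛) = -t/40 + 7/8 = 7/8 - t/40)
1/(L(-68, G(-7)) + Q(0*4 - 5)) = 1/((7/8 - 1/40*(-7)) + (0*4 - 5)) = 1/((7/8 + 7/40) + (0 - 5)) = 1/(21/20 - 5) = 1/(-79/20) = -20/79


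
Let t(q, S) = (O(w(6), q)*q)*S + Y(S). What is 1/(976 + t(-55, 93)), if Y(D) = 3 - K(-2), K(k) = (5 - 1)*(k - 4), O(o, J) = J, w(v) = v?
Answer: 1/282328 ≈ 3.5420e-6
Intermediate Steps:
K(k) = -16 + 4*k (K(k) = 4*(-4 + k) = -16 + 4*k)
Y(D) = 27 (Y(D) = 3 - (-16 + 4*(-2)) = 3 - (-16 - 8) = 3 - 1*(-24) = 3 + 24 = 27)
t(q, S) = 27 + S*q**2 (t(q, S) = (q*q)*S + 27 = q**2*S + 27 = S*q**2 + 27 = 27 + S*q**2)
1/(976 + t(-55, 93)) = 1/(976 + (27 + 93*(-55)**2)) = 1/(976 + (27 + 93*3025)) = 1/(976 + (27 + 281325)) = 1/(976 + 281352) = 1/282328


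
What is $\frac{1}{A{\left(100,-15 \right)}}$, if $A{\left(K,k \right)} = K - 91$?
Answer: $\frac{1}{9} \approx 0.11111$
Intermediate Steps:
$A{\left(K,k \right)} = -91 + K$
$\frac{1}{A{\left(100,-15 \right)}} = \frac{1}{-91 + 100} = \frac{1}{9}$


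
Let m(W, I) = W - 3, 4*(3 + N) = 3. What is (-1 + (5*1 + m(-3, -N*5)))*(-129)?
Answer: 258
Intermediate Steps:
N = -9/4 (N = -3 + (¼)*3 = -3 + ¾ = -9/4 ≈ -2.2500)
m(W, I) = -3 + W
(-1 + (5*1 + m(-3, -N*5)))*(-129) = (-1 + (5*1 + (-3 - 3)))*(-129) = (-1 + (5 - 6))*(-129) = (-1 - 1)*(-129) = -2*(-129) = 258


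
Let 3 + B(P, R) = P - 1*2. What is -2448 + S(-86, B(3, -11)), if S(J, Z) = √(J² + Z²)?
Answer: -2448 + 10*√74 ≈ -2362.0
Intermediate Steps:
B(P, R) = -5 + P (B(P, R) = -3 + (P - 1*2) = -3 + (P - 2) = -3 + (-2 + P) = -5 + P)
-2448 + S(-86, B(3, -11)) = -2448 + √((-86)² + (-5 + 3)²) = -2448 + √(7396 + (-2)²) = -2448 + √(7396 + 4) = -2448 + √7400 = -2448 + 10*√74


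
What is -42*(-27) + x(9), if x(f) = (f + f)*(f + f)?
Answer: 1458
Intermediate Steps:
x(f) = 4*f² (x(f) = (2*f)*(2*f) = 4*f²)
-42*(-27) + x(9) = -42*(-27) + 4*9² = 1134 + 4*81 = 1134 + 324 = 1458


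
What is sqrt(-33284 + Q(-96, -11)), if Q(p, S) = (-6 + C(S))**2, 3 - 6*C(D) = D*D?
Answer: I*sqrt(293627)/3 ≈ 180.62*I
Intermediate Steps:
C(D) = 1/2 - D**2/6 (C(D) = 1/2 - D*D/6 = 1/2 - D**2/6)
Q(p, S) = (-11/2 - S**2/6)**2 (Q(p, S) = (-6 + (1/2 - S**2/6))**2 = (-11/2 - S**2/6)**2)
sqrt(-33284 + Q(-96, -11)) = sqrt(-33284 + (33 + (-11)**2)**2/36) = sqrt(-33284 + (33 + 121)**2/36) = sqrt(-33284 + (1/36)*154**2) = sqrt(-33284 + (1/36)*23716) = sqrt(-33284 + 5929/9) = sqrt(-293627/9) = I*sqrt(293627)/3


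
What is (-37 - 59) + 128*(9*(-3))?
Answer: -3552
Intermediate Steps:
(-37 - 59) + 128*(9*(-3)) = -96 + 128*(-27) = -96 - 3456 = -3552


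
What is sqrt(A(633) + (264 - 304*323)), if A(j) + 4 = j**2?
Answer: sqrt(302757) ≈ 550.23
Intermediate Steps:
A(j) = -4 + j**2
sqrt(A(633) + (264 - 304*323)) = sqrt((-4 + 633**2) + (264 - 304*323)) = sqrt((-4 + 400689) + (264 - 98192)) = sqrt(400685 - 97928) = sqrt(302757)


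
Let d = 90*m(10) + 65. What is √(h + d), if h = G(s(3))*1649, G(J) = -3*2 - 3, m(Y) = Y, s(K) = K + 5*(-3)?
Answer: 2*I*√3469 ≈ 117.8*I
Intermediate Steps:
s(K) = -15 + K (s(K) = K - 15 = -15 + K)
G(J) = -9 (G(J) = -6 - 3 = -9)
d = 965 (d = 90*10 + 65 = 900 + 65 = 965)
h = -14841 (h = -9*1649 = -14841)
√(h + d) = √(-14841 + 965) = √(-13876) = 2*I*√3469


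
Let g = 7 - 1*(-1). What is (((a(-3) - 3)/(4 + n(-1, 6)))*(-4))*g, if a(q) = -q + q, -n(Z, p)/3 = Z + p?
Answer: -96/11 ≈ -8.7273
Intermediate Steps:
n(Z, p) = -3*Z - 3*p (n(Z, p) = -3*(Z + p) = -3*Z - 3*p)
a(q) = 0
g = 8 (g = 7 + 1 = 8)
(((a(-3) - 3)/(4 + n(-1, 6)))*(-4))*g = (((0 - 3)/(4 + (-3*(-1) - 3*6)))*(-4))*8 = (-3/(4 + (3 - 18))*(-4))*8 = (-3/(4 - 15)*(-4))*8 = (-3/(-11)*(-4))*8 = (-3*(-1/11)*(-4))*8 = ((3/11)*(-4))*8 = -12/11*8 = -96/11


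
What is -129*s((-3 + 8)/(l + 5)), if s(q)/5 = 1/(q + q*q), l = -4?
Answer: -43/2 ≈ -21.500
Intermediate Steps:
s(q) = 5/(q + q²) (s(q) = 5/(q + q*q) = 5/(q + q²))
-129*s((-3 + 8)/(l + 5)) = -645/(((-3 + 8)/(-4 + 5))*(1 + (-3 + 8)/(-4 + 5))) = -645/((5/1)*(1 + 5/1)) = -645/((5*1)*(1 + 5*1)) = -645/(5*(1 + 5)) = -645/(5*6) = -129*⅙ = -43/2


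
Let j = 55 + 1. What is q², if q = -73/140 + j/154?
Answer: 59049/2371600 ≈ 0.024898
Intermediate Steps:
j = 56
q = -243/1540 (q = -73/140 + 56/154 = -73*1/140 + 56*(1/154) = -73/140 + 4/11 = -243/1540 ≈ -0.15779)
q² = (-243/1540)² = 59049/2371600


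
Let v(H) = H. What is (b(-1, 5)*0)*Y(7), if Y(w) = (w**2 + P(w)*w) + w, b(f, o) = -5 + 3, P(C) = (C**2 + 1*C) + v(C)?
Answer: 0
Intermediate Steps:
P(C) = C**2 + 2*C (P(C) = (C**2 + 1*C) + C = (C**2 + C) + C = (C + C**2) + C = C**2 + 2*C)
b(f, o) = -2
Y(w) = w + w**2 + w**2*(2 + w) (Y(w) = (w**2 + (w*(2 + w))*w) + w = (w**2 + w**2*(2 + w)) + w = w + w**2 + w**2*(2 + w))
(b(-1, 5)*0)*Y(7) = (-2*0)*(7*(1 + 7**2 + 3*7)) = 0*(7*(1 + 49 + 21)) = 0*(7*71) = 0*497 = 0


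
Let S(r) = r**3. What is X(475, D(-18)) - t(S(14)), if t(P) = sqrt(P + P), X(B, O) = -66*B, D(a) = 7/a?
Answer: -31350 - 28*sqrt(7) ≈ -31424.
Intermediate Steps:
t(P) = sqrt(2)*sqrt(P) (t(P) = sqrt(2*P) = sqrt(2)*sqrt(P))
X(475, D(-18)) - t(S(14)) = -66*475 - sqrt(2)*sqrt(14**3) = -31350 - sqrt(2)*sqrt(2744) = -31350 - sqrt(2)*14*sqrt(14) = -31350 - 28*sqrt(7)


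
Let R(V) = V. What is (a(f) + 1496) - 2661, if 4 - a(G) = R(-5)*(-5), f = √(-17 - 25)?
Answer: -1186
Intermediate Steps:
f = I*√42 (f = √(-42) = I*√42 ≈ 6.4807*I)
a(G) = -21 (a(G) = 4 - (-5)*(-5) = 4 - 1*25 = 4 - 25 = -21)
(a(f) + 1496) - 2661 = (-21 + 1496) - 2661 = 1475 - 2661 = -1186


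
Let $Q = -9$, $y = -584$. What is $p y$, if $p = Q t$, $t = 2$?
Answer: $10512$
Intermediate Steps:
$p = -18$ ($p = \left(-9\right) 2 = -18$)
$p y = \left(-18\right) \left(-584\right) = 10512$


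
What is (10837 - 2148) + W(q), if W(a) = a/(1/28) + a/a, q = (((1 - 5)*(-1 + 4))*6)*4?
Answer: 626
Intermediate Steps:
q = -288 (q = (-4*3*6)*4 = -12*6*4 = -72*4 = -288)
W(a) = 1 + 28*a (W(a) = a/(1/28) + 1 = a*28 + 1 = 28*a + 1 = 1 + 28*a)
(10837 - 2148) + W(q) = (10837 - 2148) + (1 + 28*(-288)) = 8689 + (1 - 8064) = 8689 - 8063 = 626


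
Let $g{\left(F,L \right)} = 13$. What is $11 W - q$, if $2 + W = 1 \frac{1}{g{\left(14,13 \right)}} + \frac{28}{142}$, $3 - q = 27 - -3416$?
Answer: $\frac{3157597}{923} \approx 3421.0$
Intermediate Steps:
$q = -3440$ ($q = 3 - \left(27 - -3416\right) = 3 - \left(27 + 3416\right) = 3 - 3443 = -3440$)
$W = - \frac{1593}{923}$ ($W = -2 + \left(1 \cdot \frac{1}{13} + \frac{28}{142}\right) = -2 + \left(1 \cdot \frac{1}{13} + 28 \cdot \frac{1}{142}\right) = -2 + \left(\frac{1}{13} + \frac{14}{71}\right) = -2 + \frac{253}{923} = - \frac{1593}{923} \approx -1.7259$)
$11 W - q = 11 \left(- \frac{1593}{923}\right) - -3440 = - \frac{17523}{923} + 3440 = \frac{3157597}{923}$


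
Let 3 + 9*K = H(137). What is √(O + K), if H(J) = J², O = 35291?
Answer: 7*√6865/3 ≈ 193.33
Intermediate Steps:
K = 18766/9 (K = -⅓ + (⅑)*137² = -⅓ + (⅑)*18769 = -⅓ + 18769/9 = 18766/9 ≈ 2085.1)
√(O + K) = √(35291 + 18766/9) = √(336385/9) = 7*√6865/3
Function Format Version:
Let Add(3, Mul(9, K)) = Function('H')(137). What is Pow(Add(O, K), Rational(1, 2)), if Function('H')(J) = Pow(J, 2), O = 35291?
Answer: Mul(Rational(7, 3), Pow(6865, Rational(1, 2))) ≈ 193.33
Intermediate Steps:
K = Rational(18766, 9) (K = Add(Rational(-1, 3), Mul(Rational(1, 9), Pow(137, 2))) = Add(Rational(-1, 3), Mul(Rational(1, 9), 18769)) = Add(Rational(-1, 3), Rational(18769, 9)) = Rational(18766, 9) ≈ 2085.1)
Pow(Add(O, K), Rational(1, 2)) = Pow(Add(35291, Rational(18766, 9)), Rational(1, 2)) = Pow(Rational(336385, 9), Rational(1, 2)) = Mul(Rational(7, 3), Pow(6865, Rational(1, 2)))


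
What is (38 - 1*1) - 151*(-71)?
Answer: 10758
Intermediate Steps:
(38 - 1*1) - 151*(-71) = (38 - 1) + 10721 = 37 + 10721 = 10758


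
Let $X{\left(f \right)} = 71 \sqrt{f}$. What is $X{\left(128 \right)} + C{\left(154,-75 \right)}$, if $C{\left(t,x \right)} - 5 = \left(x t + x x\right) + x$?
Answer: $-5995 + 568 \sqrt{2} \approx -5191.7$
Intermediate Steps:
$C{\left(t,x \right)} = 5 + x + x^{2} + t x$ ($C{\left(t,x \right)} = 5 + \left(\left(x t + x x\right) + x\right) = 5 + \left(\left(t x + x^{2}\right) + x\right) = 5 + \left(\left(x^{2} + t x\right) + x\right) = 5 + \left(x + x^{2} + t x\right) = 5 + x + x^{2} + t x$)
$X{\left(128 \right)} + C{\left(154,-75 \right)} = 71 \sqrt{128} + \left(5 - 75 + \left(-75\right)^{2} + 154 \left(-75\right)\right) = 71 \cdot 8 \sqrt{2} + \left(5 - 75 + 5625 - 11550\right) = 568 \sqrt{2} - 5995 = -5995 + 568 \sqrt{2}$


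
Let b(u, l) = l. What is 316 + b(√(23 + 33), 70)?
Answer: 386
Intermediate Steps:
316 + b(√(23 + 33), 70) = 316 + 70 = 386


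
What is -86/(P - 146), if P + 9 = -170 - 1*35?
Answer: 43/180 ≈ 0.23889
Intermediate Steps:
P = -214 (P = -9 + (-170 - 1*35) = -9 + (-170 - 35) = -9 - 205 = -214)
-86/(P - 146) = -86/(-214 - 146) = -86/(-360) = -(-1)*86/360 = -1*(-43/180) = 43/180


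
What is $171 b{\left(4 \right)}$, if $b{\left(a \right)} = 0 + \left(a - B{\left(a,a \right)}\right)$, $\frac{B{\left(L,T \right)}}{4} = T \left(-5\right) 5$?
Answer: $69084$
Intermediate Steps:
$B{\left(L,T \right)} = - 100 T$ ($B{\left(L,T \right)} = 4 T \left(-5\right) 5 = 4 - 5 T 5 = 4 \left(- 25 T\right) = - 100 T$)
$b{\left(a \right)} = 101 a$ ($b{\left(a \right)} = 0 + \left(a - - 100 a\right) = 0 + \left(a + 100 a\right) = 0 + 101 a = 101 a$)
$171 b{\left(4 \right)} = 171 \cdot 101 \cdot 4 = 171 \cdot 404 = 69084$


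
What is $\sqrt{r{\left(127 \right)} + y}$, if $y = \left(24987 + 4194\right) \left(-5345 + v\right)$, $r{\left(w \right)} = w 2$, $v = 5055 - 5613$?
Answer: $i \sqrt{172255189} \approx 13125.0 i$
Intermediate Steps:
$v = -558$
$r{\left(w \right)} = 2 w$
$y = -172255443$ ($y = \left(24987 + 4194\right) \left(-5345 - 558\right) = 29181 \left(-5903\right) = -172255443$)
$\sqrt{r{\left(127 \right)} + y} = \sqrt{2 \cdot 127 - 172255443} = \sqrt{254 - 172255443} = \sqrt{-172255189} = i \sqrt{172255189}$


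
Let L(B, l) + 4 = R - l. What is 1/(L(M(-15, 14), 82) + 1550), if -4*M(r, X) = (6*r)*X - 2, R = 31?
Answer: 1/1495 ≈ 0.00066890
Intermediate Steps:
M(r, X) = ½ - 3*X*r/2 (M(r, X) = -((6*r)*X - 2)/4 = -(6*X*r - 2)/4 = -(-2 + 6*X*r)/4 = ½ - 3*X*r/2)
L(B, l) = 27 - l (L(B, l) = -4 + (31 - l) = 27 - l)
1/(L(M(-15, 14), 82) + 1550) = 1/((27 - 1*82) + 1550) = 1/((27 - 82) + 1550) = 1/(-55 + 1550) = 1/1495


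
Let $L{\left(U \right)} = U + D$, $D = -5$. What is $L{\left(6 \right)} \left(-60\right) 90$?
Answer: $-5400$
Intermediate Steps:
$L{\left(U \right)} = -5 + U$ ($L{\left(U \right)} = U - 5 = -5 + U$)
$L{\left(6 \right)} \left(-60\right) 90 = \left(-5 + 6\right) \left(-60\right) 90 = 1 \left(-60\right) 90 = \left(-60\right) 90 = -5400$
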